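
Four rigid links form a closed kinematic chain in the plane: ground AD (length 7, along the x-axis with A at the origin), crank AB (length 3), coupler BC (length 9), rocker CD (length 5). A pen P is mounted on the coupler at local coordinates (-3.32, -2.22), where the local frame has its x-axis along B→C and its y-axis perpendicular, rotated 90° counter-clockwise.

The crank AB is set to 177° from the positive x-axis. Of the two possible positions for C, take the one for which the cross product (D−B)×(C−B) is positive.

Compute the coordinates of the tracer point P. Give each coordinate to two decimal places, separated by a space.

A=(0,0), D=(7.00,0)
B = A + 3.00·(cos177°, sin177°) = (-2.9959, 0.1570)
|BD| = 9.9971
circle(B,9.00) ∩ circle(D,5.00): a=7.7994, h=4.4911
  candidates: C₊=(4.8731,4.5251) cross=44.898; C₋=(4.7320,-4.4560) cross=-44.898
  mode + wants cross > 0 → take C=(4.8731,4.5251) (cross=44.898)
ex = (C−B)/|BC| = (0.8743,0.4853); ey = (-0.4853,0.8743)
P = B + -3.32·ex + -2.22·ey = (-4.8212,-3.3953)

-4.82 -3.40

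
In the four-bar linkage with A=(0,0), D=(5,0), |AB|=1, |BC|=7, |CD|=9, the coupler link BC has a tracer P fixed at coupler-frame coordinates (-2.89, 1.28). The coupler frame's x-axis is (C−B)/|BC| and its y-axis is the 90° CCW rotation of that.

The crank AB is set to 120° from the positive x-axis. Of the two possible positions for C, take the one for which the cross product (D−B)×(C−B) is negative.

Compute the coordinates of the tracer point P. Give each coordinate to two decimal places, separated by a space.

A=(0,0), D=(5.00,0)
B = A + 1.00·(cos120°, sin120°) = (-0.5000, 0.8660)
|BD| = 5.5678
circle(B,7.00) ∩ circle(D,9.00): a=-0.0898, h=6.9994
  candidates: C₊=(0.5000,7.7942) cross=38.971; C₋=(-1.6774,-6.0342) cross=-38.971
  mode - wants cross < 0 → take C=(-1.6774,-6.0342) (cross=-38.971)
ex = (C−B)/|BC| = (-0.1682,-0.9858); ey = (0.9858,-0.1682)
P = B + -2.89·ex + 1.28·ey = (1.2479,3.4996)

1.25 3.50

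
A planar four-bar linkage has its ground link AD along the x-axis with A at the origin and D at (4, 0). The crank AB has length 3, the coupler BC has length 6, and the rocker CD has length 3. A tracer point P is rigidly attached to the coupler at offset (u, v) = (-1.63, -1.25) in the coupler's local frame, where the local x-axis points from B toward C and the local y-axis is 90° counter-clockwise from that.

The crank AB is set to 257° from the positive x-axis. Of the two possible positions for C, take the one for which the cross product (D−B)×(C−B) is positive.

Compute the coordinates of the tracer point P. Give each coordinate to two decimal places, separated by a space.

-0.34 -4.95

A=(0,0), D=(4.00,0)
B = A + 3.00·(cos257°, sin257°) = (-0.6749, -2.9231)
|BD| = 5.5135
circle(B,6.00) ∩ circle(D,3.00): a=5.2053, h=2.9841
  candidates: C₊=(2.1566,2.3668) cross=16.453; C₋=(5.3208,-2.6936) cross=-16.453
  mode + wants cross > 0 → take C=(2.1566,2.3668) (cross=16.453)
ex = (C−B)/|BC| = (0.4719,0.8817); ey = (-0.8817,0.4719)
P = B + -1.63·ex + -1.25·ey = (-0.3420,-4.9501)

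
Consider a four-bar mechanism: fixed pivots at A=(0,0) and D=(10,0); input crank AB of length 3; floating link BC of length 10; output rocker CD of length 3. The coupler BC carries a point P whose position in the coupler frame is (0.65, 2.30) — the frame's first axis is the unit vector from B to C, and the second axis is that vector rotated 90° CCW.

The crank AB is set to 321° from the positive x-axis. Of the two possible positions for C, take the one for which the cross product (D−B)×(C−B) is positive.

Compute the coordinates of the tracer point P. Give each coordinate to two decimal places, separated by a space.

1.84 0.45

A=(0,0), D=(10.00,0)
B = A + 3.00·(cos321°, sin321°) = (2.3314, -1.8880)
|BD| = 7.8975
circle(B,10.00) ∩ circle(D,3.00): a=9.7101, h=2.3906
  candidates: C₊=(11.1885,2.7545) cross=18.880; C₋=(12.3314,-1.8880) cross=-18.880
  mode + wants cross > 0 → take C=(11.1885,2.7545) (cross=18.880)
ex = (C−B)/|BC| = (0.8857,0.4643); ey = (-0.4643,0.8857)
P = B + 0.65·ex + 2.30·ey = (1.8394,0.4509)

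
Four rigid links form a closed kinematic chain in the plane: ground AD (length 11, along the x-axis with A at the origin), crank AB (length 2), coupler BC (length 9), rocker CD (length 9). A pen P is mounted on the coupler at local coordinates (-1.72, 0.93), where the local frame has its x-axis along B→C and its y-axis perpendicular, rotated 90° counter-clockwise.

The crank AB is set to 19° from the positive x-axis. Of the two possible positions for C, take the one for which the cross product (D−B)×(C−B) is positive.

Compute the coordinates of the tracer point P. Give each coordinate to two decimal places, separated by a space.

A=(0,0), D=(11.00,0)
B = A + 2.00·(cos19°, sin19°) = (1.8910, 0.6511)
|BD| = 9.1322
circle(B,9.00) ∩ circle(D,9.00): a=4.5661, h=7.7557
  candidates: C₊=(6.9985,8.0615) cross=70.827; C₋=(5.8925,-7.4104) cross=-70.827
  mode + wants cross > 0 → take C=(6.9985,8.0615) (cross=70.827)
ex = (C−B)/|BC| = (0.5675,0.8234); ey = (-0.8234,0.5675)
P = B + -1.72·ex + 0.93·ey = (0.1492,-0.2373)

0.15 -0.24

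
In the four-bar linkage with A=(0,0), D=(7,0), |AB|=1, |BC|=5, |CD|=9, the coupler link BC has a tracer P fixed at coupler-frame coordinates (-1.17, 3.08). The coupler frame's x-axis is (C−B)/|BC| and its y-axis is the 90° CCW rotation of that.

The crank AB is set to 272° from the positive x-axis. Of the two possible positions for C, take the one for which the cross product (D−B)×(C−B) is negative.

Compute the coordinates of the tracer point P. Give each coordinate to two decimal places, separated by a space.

3.05 0.32

A=(0,0), D=(7.00,0)
B = A + 1.00·(cos272°, sin272°) = (0.0349, -0.9994)
|BD| = 7.0364
circle(B,5.00) ∩ circle(D,9.00): a=-0.4611, h=4.9787
  candidates: C₊=(-1.1286,3.8633) cross=35.032; C₋=(0.2856,-5.9931) cross=-35.032
  mode - wants cross < 0 → take C=(0.2856,-5.9931) (cross=-35.032)
ex = (C−B)/|BC| = (0.0501,-0.9987); ey = (0.9987,0.0501)
P = B + -1.17·ex + 3.08·ey = (3.0524,0.3236)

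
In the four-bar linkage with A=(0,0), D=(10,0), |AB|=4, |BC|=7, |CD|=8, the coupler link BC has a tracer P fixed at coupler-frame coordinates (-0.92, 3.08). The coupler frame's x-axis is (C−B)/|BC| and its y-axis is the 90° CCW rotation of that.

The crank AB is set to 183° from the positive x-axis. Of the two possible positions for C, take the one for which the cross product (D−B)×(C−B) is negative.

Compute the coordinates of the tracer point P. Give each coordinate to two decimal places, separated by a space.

A=(0,0), D=(10.00,0)
B = A + 4.00·(cos183°, sin183°) = (-3.9945, -0.2093)
|BD| = 13.9961
circle(B,7.00) ∩ circle(D,8.00): a=6.4622, h=2.6908
  candidates: C₊=(2.4267,2.5778) cross=37.660; C₋=(2.5072,-2.8032) cross=-37.660
  mode - wants cross < 0 → take C=(2.5072,-2.8032) (cross=-37.660)
ex = (C−B)/|BC| = (0.9288,-0.3705); ey = (0.3705,0.9288)
P = B + -0.92·ex + 3.08·ey = (-3.7077,2.9923)

-3.71 2.99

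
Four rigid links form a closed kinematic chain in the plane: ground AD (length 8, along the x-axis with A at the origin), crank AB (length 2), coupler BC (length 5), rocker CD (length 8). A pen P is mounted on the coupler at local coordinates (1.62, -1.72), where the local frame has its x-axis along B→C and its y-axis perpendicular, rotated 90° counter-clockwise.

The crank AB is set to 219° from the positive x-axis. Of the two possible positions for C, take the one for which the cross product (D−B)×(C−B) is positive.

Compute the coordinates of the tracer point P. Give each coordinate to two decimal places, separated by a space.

0.71 -0.58

A=(0,0), D=(8.00,0)
B = A + 2.00·(cos219°, sin219°) = (-1.5543, -1.2586)
|BD| = 9.6368
circle(B,5.00) ∩ circle(D,8.00): a=2.7949, h=4.1459
  candidates: C₊=(0.6752,3.2168) cross=39.953; C₋=(1.7582,-5.0040) cross=-39.953
  mode + wants cross > 0 → take C=(0.6752,3.2168) (cross=39.953)
ex = (C−B)/|BC| = (0.4459,0.8951); ey = (-0.8951,0.4459)
P = B + 1.62·ex + -1.72·ey = (0.7076,-0.5756)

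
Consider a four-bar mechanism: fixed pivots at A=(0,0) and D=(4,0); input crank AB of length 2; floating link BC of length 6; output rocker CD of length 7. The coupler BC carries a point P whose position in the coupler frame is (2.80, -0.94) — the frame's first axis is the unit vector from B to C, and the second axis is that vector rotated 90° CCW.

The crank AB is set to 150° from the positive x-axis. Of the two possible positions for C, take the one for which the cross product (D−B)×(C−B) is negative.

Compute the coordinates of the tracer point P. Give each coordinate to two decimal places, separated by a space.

A=(0,0), D=(4.00,0)
B = A + 2.00·(cos150°, sin150°) = (-1.7321, 1.0000)
|BD| = 5.8186
circle(B,6.00) ∩ circle(D,7.00): a=1.7922, h=5.7261
  candidates: C₊=(1.0176,6.3329) cross=33.318; C₋=(-0.9506,-4.9489) cross=-33.318
  mode - wants cross < 0 → take C=(-0.9506,-4.9489) (cross=-33.318)
ex = (C−B)/|BC| = (0.1302,-0.9915); ey = (0.9915,0.1302)
P = B + 2.80·ex + -0.94·ey = (-2.2994,-1.8986)

-2.30 -1.90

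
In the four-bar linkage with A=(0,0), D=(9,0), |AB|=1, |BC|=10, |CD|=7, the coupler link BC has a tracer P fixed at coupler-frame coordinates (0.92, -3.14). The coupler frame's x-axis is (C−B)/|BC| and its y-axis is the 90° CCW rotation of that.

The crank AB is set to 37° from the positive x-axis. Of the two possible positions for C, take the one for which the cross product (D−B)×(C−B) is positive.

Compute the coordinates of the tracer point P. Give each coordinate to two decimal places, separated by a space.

A=(0,0), D=(9.00,0)
B = A + 1.00·(cos37°, sin37°) = (0.7986, 0.6018)
|BD| = 8.2234
circle(B,10.00) ∩ circle(D,7.00): a=7.2126, h=6.9266
  candidates: C₊=(8.4988,6.9820) cross=56.961; C₋=(7.4850,-6.8341) cross=-56.961
  mode + wants cross > 0 → take C=(8.4988,6.9820) (cross=56.961)
ex = (C−B)/|BC| = (0.7700,0.6380); ey = (-0.6380,0.7700)
P = B + 0.92·ex + -3.14·ey = (3.5104,-1.2291)

3.51 -1.23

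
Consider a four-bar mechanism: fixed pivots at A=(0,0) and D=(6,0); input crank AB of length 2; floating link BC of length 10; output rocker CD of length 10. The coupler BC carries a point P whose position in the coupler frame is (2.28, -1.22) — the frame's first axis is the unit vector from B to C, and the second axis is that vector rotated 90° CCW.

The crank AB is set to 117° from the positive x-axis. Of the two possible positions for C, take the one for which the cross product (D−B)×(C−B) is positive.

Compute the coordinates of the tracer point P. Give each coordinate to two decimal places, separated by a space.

A=(0,0), D=(6.00,0)
B = A + 2.00·(cos117°, sin117°) = (-0.9080, 1.7820)
|BD| = 7.1341
circle(B,10.00) ∩ circle(D,10.00): a=3.5671, h=9.3422
  candidates: C₊=(4.8796,9.9370) cross=66.648; C₋=(0.2125,-8.1550) cross=-66.648
  mode + wants cross > 0 → take C=(4.8796,9.9370) (cross=66.648)
ex = (C−B)/|BC| = (0.5788,0.8155); ey = (-0.8155,0.5788)
P = B + 2.28·ex + -1.22·ey = (1.4065,2.9353)

1.41 2.94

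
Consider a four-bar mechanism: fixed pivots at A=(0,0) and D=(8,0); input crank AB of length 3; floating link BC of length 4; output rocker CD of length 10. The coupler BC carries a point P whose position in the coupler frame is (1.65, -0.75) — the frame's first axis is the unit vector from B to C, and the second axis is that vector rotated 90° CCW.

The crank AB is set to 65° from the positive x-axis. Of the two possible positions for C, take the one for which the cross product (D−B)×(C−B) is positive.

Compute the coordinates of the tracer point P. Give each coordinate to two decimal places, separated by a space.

A=(0,0), D=(8.00,0)
B = A + 3.00·(cos65°, sin65°) = (1.2679, 2.7189)
|BD| = 7.2605
circle(B,4.00) ∩ circle(D,10.00): a=-2.1545, h=3.3702
  candidates: C₊=(0.5322,6.6507) cross=24.469; C₋=(-1.9920,0.4008) cross=-24.469
  mode + wants cross > 0 → take C=(0.5322,6.6507) (cross=24.469)
ex = (C−B)/|BC| = (-0.1839,0.9829); ey = (-0.9829,-0.1839)
P = B + 1.65·ex + -0.75·ey = (1.7016,4.4787)

1.70 4.48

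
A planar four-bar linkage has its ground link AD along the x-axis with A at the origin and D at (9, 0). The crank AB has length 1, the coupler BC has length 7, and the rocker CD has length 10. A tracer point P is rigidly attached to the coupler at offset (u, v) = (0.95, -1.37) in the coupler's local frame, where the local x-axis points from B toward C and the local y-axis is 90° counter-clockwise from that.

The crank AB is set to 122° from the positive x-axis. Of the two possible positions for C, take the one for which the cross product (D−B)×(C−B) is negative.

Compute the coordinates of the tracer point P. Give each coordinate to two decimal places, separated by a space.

A=(0,0), D=(9.00,0)
B = A + 1.00·(cos122°, sin122°) = (-0.5299, 0.8480)
|BD| = 9.5676
circle(B,7.00) ∩ circle(D,10.00): a=2.1185, h=6.6717
  candidates: C₊=(2.1716,7.3057) cross=63.832; C₋=(0.9889,-5.9852) cross=-63.832
  mode - wants cross < 0 → take C=(0.9889,-5.9852) (cross=-63.832)
ex = (C−B)/|BC| = (0.2170,-0.9762); ey = (0.9762,0.2170)
P = B + 0.95·ex + -1.37·ey = (-1.6612,-0.3766)

-1.66 -0.38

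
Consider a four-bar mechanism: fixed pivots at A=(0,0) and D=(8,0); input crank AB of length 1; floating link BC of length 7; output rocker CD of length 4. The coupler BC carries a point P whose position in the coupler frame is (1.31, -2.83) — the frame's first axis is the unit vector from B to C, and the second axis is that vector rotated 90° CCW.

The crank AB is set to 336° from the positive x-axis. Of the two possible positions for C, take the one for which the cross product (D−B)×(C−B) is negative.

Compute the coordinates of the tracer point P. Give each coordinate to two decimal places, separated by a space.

0.65 -3.51

A=(0,0), D=(8.00,0)
B = A + 1.00·(cos336°, sin336°) = (0.9135, -0.4067)
|BD| = 7.0981
circle(B,7.00) ∩ circle(D,4.00): a=5.8736, h=3.8080
  candidates: C₊=(6.5593,3.7315) cross=27.029; C₋=(6.9957,-3.8719) cross=-27.029
  mode - wants cross < 0 → take C=(6.9957,-3.8719) (cross=-27.029)
ex = (C−B)/|BC| = (0.8689,-0.4950); ey = (0.4950,0.8689)
P = B + 1.31·ex + -2.83·ey = (0.6509,-3.5141)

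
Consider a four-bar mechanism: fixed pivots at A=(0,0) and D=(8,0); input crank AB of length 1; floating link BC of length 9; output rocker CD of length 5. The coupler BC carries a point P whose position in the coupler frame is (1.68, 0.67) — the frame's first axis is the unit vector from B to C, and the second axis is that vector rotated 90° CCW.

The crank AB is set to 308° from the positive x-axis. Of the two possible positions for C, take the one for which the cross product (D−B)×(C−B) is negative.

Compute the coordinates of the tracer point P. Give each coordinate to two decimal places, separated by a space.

2.41 -0.97

A=(0,0), D=(8.00,0)
B = A + 1.00·(cos308°, sin308°) = (0.6157, -0.7880)
|BD| = 7.4263
circle(B,9.00) ∩ circle(D,5.00): a=7.4835, h=4.9997
  candidates: C₊=(7.5264,4.9775) cross=37.129; C₋=(8.5875,-4.9654) cross=-37.129
  mode - wants cross < 0 → take C=(8.5875,-4.9654) (cross=-37.129)
ex = (C−B)/|BC| = (0.8858,-0.4642); ey = (0.4642,0.8858)
P = B + 1.68·ex + 0.67·ey = (2.4147,-0.9743)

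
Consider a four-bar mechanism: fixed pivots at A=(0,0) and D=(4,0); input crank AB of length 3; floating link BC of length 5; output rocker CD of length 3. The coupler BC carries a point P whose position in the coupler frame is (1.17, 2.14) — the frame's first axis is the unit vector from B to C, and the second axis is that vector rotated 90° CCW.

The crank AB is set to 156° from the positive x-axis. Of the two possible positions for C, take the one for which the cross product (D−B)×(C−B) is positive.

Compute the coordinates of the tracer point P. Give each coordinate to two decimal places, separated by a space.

-2.08 3.57

A=(0,0), D=(4.00,0)
B = A + 3.00·(cos156°, sin156°) = (-2.7406, 1.2202)
|BD| = 6.8502
circle(B,5.00) ∩ circle(D,3.00): a=4.5929, h=1.9761
  candidates: C₊=(2.1308,2.3465) cross=13.536; C₋=(1.4269,-1.5424) cross=-13.536
  mode + wants cross > 0 → take C=(2.1308,2.3465) (cross=13.536)
ex = (C−B)/|BC| = (0.9743,0.2253); ey = (-0.2253,0.9743)
P = B + 1.17·ex + 2.14·ey = (-2.0828,3.5688)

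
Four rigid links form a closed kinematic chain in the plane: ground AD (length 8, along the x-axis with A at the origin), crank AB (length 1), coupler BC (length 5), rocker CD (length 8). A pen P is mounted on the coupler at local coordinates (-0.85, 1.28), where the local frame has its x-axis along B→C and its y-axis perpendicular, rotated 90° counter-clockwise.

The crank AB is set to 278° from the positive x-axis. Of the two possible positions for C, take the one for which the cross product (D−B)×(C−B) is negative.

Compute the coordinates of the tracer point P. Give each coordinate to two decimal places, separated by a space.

0.95 0.32

A=(0,0), D=(8.00,0)
B = A + 1.00·(cos278°, sin278°) = (0.1392, -0.9903)
|BD| = 7.9230
circle(B,5.00) ∩ circle(D,8.00): a=1.5003, h=4.7696
  candidates: C₊=(1.0315,3.9295) cross=37.789; C₋=(2.2238,-5.5350) cross=-37.789
  mode - wants cross < 0 → take C=(2.2238,-5.5350) (cross=-37.789)
ex = (C−B)/|BC| = (0.4169,-0.9089); ey = (0.9089,0.4169)
P = B + -0.85·ex + 1.28·ey = (0.9482,0.3160)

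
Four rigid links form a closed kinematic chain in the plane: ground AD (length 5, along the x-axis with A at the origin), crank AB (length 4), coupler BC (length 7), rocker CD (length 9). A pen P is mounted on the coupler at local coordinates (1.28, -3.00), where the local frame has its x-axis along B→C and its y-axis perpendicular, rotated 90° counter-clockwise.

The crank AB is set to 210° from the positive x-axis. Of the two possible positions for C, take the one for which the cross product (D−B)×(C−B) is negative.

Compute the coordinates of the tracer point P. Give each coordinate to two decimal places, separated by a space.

-5.22 -4.75

A=(0,0), D=(5.00,0)
B = A + 4.00·(cos210°, sin210°) = (-3.4641, -2.0000)
|BD| = 8.6972
circle(B,7.00) ∩ circle(D,9.00): a=2.5089, h=6.5349
  candidates: C₊=(-2.5252,4.9367) cross=56.836; C₋=(0.4803,-7.7828) cross=-56.836
  mode - wants cross < 0 → take C=(0.4803,-7.7828) (cross=-56.836)
ex = (C−B)/|BC| = (0.5635,-0.8261); ey = (0.8261,0.5635)
P = B + 1.28·ex + -3.00·ey = (-5.2212,-4.7479)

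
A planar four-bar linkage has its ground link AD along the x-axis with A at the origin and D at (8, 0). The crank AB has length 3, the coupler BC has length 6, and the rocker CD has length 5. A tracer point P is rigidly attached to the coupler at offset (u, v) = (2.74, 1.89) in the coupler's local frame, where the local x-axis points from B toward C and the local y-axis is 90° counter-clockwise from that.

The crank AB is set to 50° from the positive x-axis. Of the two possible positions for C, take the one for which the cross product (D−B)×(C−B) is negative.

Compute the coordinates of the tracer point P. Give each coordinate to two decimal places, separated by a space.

A=(0,0), D=(8.00,0)
B = A + 3.00·(cos50°, sin50°) = (1.9284, 2.2981)
|BD| = 6.4920
circle(B,6.00) ∩ circle(D,5.00): a=4.0932, h=4.3870
  candidates: C₊=(7.3095,4.9521) cross=28.480; C₋=(4.2035,-3.2538) cross=-28.480
  mode - wants cross < 0 → take C=(4.2035,-3.2538) (cross=-28.480)
ex = (C−B)/|BC| = (0.3792,-0.9253); ey = (0.9253,0.3792)
P = B + 2.74·ex + 1.89·ey = (4.7162,0.4795)

4.72 0.48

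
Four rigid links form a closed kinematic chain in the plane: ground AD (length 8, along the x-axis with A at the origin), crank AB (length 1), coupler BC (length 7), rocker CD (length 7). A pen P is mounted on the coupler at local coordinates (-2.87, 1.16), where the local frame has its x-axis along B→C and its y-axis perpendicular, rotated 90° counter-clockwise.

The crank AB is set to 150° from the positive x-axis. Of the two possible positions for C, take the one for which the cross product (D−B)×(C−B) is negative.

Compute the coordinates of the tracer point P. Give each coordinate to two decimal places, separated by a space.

-1.62 3.50

A=(0,0), D=(8.00,0)
B = A + 1.00·(cos150°, sin150°) = (-0.8660, 0.5000)
|BD| = 8.8801
circle(B,7.00) ∩ circle(D,7.00): a=4.4401, h=5.4116
  candidates: C₊=(3.8717,5.6531) cross=48.056; C₋=(3.2623,-5.1531) cross=-48.056
  mode - wants cross < 0 → take C=(3.2623,-5.1531) (cross=-48.056)
ex = (C−B)/|BC| = (0.5898,-0.8076); ey = (0.8076,0.5898)
P = B + -2.87·ex + 1.16·ey = (-1.6218,3.5019)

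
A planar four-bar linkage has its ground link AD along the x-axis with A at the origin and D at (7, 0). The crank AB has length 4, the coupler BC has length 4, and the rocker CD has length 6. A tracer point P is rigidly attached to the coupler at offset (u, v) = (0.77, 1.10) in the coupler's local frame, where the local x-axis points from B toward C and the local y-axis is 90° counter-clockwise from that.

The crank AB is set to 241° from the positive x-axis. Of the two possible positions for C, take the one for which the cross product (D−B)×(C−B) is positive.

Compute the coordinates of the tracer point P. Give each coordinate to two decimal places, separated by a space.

A=(0,0), D=(7.00,0)
B = A + 4.00·(cos241°, sin241°) = (-1.9392, -3.4985)
|BD| = 9.5994
circle(B,4.00) ∩ circle(D,6.00): a=3.7580, h=1.3702
  candidates: C₊=(1.0609,-0.8529) cross=13.153; C₋=(2.0597,-3.4049) cross=-13.153
  mode + wants cross > 0 → take C=(1.0609,-0.8529) (cross=13.153)
ex = (C−B)/|BC| = (0.7500,0.6614); ey = (-0.6614,0.7500)
P = B + 0.77·ex + 1.10·ey = (-2.0892,-2.1642)

-2.09 -2.16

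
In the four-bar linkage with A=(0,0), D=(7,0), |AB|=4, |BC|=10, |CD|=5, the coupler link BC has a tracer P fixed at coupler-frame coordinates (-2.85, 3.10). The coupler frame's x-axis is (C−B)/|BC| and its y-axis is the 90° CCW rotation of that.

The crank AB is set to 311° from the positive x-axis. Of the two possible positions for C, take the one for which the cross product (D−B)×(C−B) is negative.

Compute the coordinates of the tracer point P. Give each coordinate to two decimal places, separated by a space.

-1.14 -1.13

A=(0,0), D=(7.00,0)
B = A + 4.00·(cos311°, sin311°) = (2.6242, -3.0188)
|BD| = 5.3161
circle(B,10.00) ∩ circle(D,5.00): a=9.7121, h=2.3822
  candidates: C₊=(9.2657,4.4572) cross=12.664; C₋=(11.9712,0.5355) cross=-12.664
  mode - wants cross < 0 → take C=(11.9712,0.5355) (cross=-12.664)
ex = (C−B)/|BC| = (0.9347,0.3554); ey = (-0.3554,0.9347)
P = B + -2.85·ex + 3.10·ey = (-1.1415,-1.1343)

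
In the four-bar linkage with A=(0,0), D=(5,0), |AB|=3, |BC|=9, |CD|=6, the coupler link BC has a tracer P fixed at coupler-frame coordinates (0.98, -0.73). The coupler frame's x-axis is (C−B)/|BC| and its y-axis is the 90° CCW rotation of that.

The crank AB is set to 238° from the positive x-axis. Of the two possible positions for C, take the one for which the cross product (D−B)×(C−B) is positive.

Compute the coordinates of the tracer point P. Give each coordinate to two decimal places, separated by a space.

-0.49 -2.01

A=(0,0), D=(5.00,0)
B = A + 3.00·(cos238°, sin238°) = (-1.5898, -2.5441)
|BD| = 7.0638
circle(B,9.00) ∩ circle(D,6.00): a=6.7172, h=5.9900
  candidates: C₊=(2.5192,5.4631) cross=42.312; C₋=(6.8340,-5.7128) cross=-42.312
  mode + wants cross > 0 → take C=(2.5192,5.4631) (cross=42.312)
ex = (C−B)/|BC| = (0.4566,0.8897); ey = (-0.8897,0.4566)
P = B + 0.98·ex + -0.73·ey = (-0.4929,-2.0055)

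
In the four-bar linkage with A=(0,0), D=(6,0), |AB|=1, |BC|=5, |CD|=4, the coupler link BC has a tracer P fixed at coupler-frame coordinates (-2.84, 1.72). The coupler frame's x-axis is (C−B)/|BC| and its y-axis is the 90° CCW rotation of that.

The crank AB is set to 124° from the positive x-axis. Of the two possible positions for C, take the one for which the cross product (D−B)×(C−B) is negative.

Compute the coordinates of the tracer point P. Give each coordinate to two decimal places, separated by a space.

A=(0,0), D=(6.00,0)
B = A + 1.00·(cos124°, sin124°) = (-0.5592, 0.8290)
|BD| = 6.6114
circle(B,5.00) ∩ circle(D,4.00): a=3.9863, h=3.0181
  candidates: C₊=(3.7741,3.3235) cross=19.954; C₋=(3.0172,-2.6651) cross=-19.954
  mode - wants cross < 0 → take C=(3.0172,-2.6651) (cross=-19.954)
ex = (C−B)/|BC| = (0.7153,-0.6988); ey = (0.6988,0.7153)
P = B + -2.84·ex + 1.72·ey = (-1.3886,4.0440)

-1.39 4.04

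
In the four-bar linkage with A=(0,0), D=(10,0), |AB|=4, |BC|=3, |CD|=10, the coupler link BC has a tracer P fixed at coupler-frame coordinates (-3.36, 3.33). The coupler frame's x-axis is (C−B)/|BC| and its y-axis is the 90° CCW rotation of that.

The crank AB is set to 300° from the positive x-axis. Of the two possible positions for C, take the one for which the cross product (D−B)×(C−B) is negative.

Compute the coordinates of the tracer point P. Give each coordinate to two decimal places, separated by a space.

A=(0,0), D=(10.00,0)
B = A + 4.00·(cos300°, sin300°) = (2.0000, -3.4641)
|BD| = 8.7178
circle(B,3.00) ∩ circle(D,10.00): a=-0.8603, h=2.8740
  candidates: C₊=(0.0685,-1.1686) cross=25.055; C₋=(2.3525,-6.4433) cross=-25.055
  mode - wants cross < 0 → take C=(2.3525,-6.4433) (cross=-25.055)
ex = (C−B)/|BC| = (0.1175,-0.9931); ey = (0.9931,0.1175)
P = B + -3.36·ex + 3.33·ey = (4.9121,0.2639)

4.91 0.26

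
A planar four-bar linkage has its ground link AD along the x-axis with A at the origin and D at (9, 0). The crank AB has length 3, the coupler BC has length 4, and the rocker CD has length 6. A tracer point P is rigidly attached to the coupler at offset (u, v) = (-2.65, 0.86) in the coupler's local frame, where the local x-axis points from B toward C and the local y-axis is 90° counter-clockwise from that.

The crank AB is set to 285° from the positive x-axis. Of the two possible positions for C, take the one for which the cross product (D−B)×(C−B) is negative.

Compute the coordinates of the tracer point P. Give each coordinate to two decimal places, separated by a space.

A=(0,0), D=(9.00,0)
B = A + 3.00·(cos285°, sin285°) = (0.7765, -2.8978)
|BD| = 8.7192
circle(B,4.00) ∩ circle(D,6.00): a=3.2127, h=2.3830
  candidates: C₊=(3.0145,0.4175) cross=20.778; C₋=(4.5985,-4.0776) cross=-20.778
  mode - wants cross < 0 → take C=(4.5985,-4.0776) (cross=-20.778)
ex = (C−B)/|BC| = (0.9555,-0.2950); ey = (0.2950,0.9555)
P = B + -2.65·ex + 0.86·ey = (-1.5020,-1.2944)

-1.50 -1.29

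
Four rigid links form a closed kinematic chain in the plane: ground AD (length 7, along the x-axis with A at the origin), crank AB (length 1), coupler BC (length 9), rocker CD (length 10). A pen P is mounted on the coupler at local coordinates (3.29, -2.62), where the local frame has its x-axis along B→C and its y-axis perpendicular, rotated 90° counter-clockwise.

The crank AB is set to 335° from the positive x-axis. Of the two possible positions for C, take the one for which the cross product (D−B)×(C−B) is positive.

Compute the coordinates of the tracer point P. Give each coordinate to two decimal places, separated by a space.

3.84 2.60

A=(0,0), D=(7.00,0)
B = A + 1.00·(cos335°, sin335°) = (0.9063, -0.4226)
|BD| = 6.1083
circle(B,9.00) ∩ circle(D,10.00): a=1.4989, h=8.8743
  candidates: C₊=(1.7876,8.5341) cross=54.207; C₋=(3.0156,-9.1720) cross=-54.207
  mode + wants cross > 0 → take C=(1.7876,8.5341) (cross=54.207)
ex = (C−B)/|BC| = (0.0979,0.9952); ey = (-0.9952,0.0979)
P = B + 3.29·ex + -2.62·ey = (3.8359,2.5950)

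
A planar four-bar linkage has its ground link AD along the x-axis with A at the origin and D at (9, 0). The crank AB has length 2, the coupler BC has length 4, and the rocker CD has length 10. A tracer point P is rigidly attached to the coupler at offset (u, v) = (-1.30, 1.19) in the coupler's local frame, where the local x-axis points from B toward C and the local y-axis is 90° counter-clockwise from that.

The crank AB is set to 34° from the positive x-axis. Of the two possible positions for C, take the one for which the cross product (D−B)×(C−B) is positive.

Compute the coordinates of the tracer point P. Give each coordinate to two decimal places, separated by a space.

A=(0,0), D=(9.00,0)
B = A + 2.00·(cos34°, sin34°) = (1.6581, 1.1184)
|BD| = 7.4266
circle(B,4.00) ∩ circle(D,10.00): a=-1.9420, h=3.4969
  candidates: C₊=(0.2648,4.8679) cross=25.970; C₋=(-0.7884,-2.0462) cross=-25.970
  mode + wants cross > 0 → take C=(0.2648,4.8679) (cross=25.970)
ex = (C−B)/|BC| = (-0.3483,0.9374); ey = (-0.9374,-0.3483)
P = B + -1.30·ex + 1.19·ey = (0.9954,-0.5147)

1.00 -0.51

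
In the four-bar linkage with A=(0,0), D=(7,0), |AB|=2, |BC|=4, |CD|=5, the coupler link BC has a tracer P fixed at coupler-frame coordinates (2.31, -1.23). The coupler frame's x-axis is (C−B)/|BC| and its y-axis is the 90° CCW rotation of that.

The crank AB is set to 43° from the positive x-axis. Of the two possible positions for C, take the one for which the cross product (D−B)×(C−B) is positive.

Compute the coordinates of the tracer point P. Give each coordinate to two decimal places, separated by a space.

3.96 2.13

A=(0,0), D=(7.00,0)
B = A + 2.00·(cos43°, sin43°) = (1.4627, 1.3640)
|BD| = 5.7028
circle(B,4.00) ∩ circle(D,5.00): a=2.0623, h=3.4274
  candidates: C₊=(4.2849,4.1986) cross=19.546; C₋=(2.6454,-2.4572) cross=-19.546
  mode + wants cross > 0 → take C=(4.2849,4.1986) (cross=19.546)
ex = (C−B)/|BC| = (0.7056,0.7087); ey = (-0.7087,0.7056)
P = B + 2.31·ex + -1.23·ey = (3.9642,2.1332)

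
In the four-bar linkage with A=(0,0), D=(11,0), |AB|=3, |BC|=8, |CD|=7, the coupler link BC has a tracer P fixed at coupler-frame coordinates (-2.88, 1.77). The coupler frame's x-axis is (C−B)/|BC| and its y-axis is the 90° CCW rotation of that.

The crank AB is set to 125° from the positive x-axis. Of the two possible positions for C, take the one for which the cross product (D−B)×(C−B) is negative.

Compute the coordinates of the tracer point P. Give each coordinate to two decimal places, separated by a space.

A=(0,0), D=(11.00,0)
B = A + 3.00·(cos125°, sin125°) = (-1.7207, 2.4575)
|BD| = 12.9559
circle(B,8.00) ∩ circle(D,7.00): a=7.0568, h=3.7684
  candidates: C₊=(5.9228,4.8189) cross=48.823; C₋=(4.4932,-2.5811) cross=-48.823
  mode - wants cross < 0 → take C=(4.4932,-2.5811) (cross=-48.823)
ex = (C−B)/|BC| = (0.7767,-0.6298); ey = (0.6298,0.7767)
P = B + -2.88·ex + 1.77·ey = (-2.8430,5.6462)

-2.84 5.65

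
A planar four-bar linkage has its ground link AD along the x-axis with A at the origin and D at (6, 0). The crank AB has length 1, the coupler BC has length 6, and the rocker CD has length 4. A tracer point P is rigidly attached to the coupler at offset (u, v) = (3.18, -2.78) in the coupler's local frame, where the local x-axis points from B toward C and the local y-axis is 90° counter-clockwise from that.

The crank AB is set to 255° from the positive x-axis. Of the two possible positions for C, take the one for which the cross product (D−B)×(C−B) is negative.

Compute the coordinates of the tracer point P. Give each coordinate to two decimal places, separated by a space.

A=(0,0), D=(6.00,0)
B = A + 1.00·(cos255°, sin255°) = (-0.2588, -0.9659)
|BD| = 6.3329
circle(B,6.00) ∩ circle(D,4.00): a=4.7455, h=3.6715
  candidates: C₊=(3.8712,3.3865) cross=23.251; C₋=(4.9912,-3.8707) cross=-23.251
  mode - wants cross < 0 → take C=(4.9912,-3.8707) (cross=-23.251)
ex = (C−B)/|BC| = (0.8750,-0.4841); ey = (0.4841,0.8750)
P = B + 3.18·ex + -2.78·ey = (1.1778,-4.9379)

1.18 -4.94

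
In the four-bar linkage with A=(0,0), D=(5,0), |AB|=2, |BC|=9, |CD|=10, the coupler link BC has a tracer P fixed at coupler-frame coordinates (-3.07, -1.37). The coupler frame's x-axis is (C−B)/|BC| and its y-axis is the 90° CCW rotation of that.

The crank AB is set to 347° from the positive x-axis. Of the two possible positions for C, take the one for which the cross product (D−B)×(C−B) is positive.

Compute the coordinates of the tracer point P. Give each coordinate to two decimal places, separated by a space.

4.21 -2.94

A=(0,0), D=(5.00,0)
B = A + 2.00·(cos347°, sin347°) = (1.9487, -0.4499)
|BD| = 3.0843
circle(B,9.00) ∩ circle(D,10.00): a=-1.5380, h=8.8676
  candidates: C₊=(-0.8664,8.0985) cross=27.350; C₋=(1.7207,-9.4470) cross=-27.350
  mode + wants cross > 0 → take C=(-0.8664,8.0985) (cross=27.350)
ex = (C−B)/|BC| = (-0.3128,0.9498); ey = (-0.9498,-0.3128)
P = B + -3.07·ex + -1.37·ey = (4.2103,-2.9373)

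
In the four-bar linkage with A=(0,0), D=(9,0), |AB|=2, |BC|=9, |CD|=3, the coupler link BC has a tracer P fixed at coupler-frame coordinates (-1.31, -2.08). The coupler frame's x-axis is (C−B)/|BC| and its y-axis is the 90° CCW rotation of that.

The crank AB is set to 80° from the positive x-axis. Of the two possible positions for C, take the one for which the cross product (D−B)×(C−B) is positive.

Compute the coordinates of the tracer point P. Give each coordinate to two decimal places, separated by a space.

-0.72 -0.25

A=(0,0), D=(9.00,0)
B = A + 2.00·(cos80°, sin80°) = (0.3473, 1.9696)
|BD| = 8.8740
circle(B,9.00) ∩ circle(D,3.00): a=8.4938, h=2.9758
  candidates: C₊=(9.2897,2.9860) cross=26.407; C₋=(7.9687,-2.8172) cross=-26.407
  mode + wants cross > 0 → take C=(9.2897,2.9860) (cross=26.407)
ex = (C−B)/|BC| = (0.9936,0.1129); ey = (-0.1129,0.9936)
P = B + -1.31·ex + -2.08·ey = (-0.7194,-0.2450)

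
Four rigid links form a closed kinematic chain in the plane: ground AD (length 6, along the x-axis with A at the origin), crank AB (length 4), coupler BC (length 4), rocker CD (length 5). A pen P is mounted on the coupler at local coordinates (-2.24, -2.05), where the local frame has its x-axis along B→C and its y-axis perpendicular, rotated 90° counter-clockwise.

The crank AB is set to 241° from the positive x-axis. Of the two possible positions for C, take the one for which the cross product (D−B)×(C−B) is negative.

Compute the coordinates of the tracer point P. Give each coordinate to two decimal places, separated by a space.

-3.93 -5.79

A=(0,0), D=(6.00,0)
B = A + 4.00·(cos241°, sin241°) = (-1.9392, -3.4985)
|BD| = 8.6759
circle(B,4.00) ∩ circle(D,5.00): a=3.8193, h=1.1888
  candidates: C₊=(1.0764,-0.8705) cross=10.314; C₋=(2.0351,-3.0463) cross=-10.314
  mode - wants cross < 0 → take C=(2.0351,-3.0463) (cross=-10.314)
ex = (C−B)/|BC| = (0.9936,0.1131); ey = (-0.1131,0.9936)
P = B + -2.24·ex + -2.05·ey = (-3.9331,-5.7886)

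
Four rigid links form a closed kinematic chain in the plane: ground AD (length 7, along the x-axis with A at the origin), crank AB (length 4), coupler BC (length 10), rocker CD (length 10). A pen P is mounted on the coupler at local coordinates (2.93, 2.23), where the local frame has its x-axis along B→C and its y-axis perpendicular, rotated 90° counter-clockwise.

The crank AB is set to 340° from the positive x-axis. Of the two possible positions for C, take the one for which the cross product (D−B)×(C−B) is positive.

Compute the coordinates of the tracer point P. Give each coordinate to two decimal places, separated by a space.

A=(0,0), D=(7.00,0)
B = A + 4.00·(cos340°, sin340°) = (3.7588, -1.3681)
|BD| = 3.5181
circle(B,10.00) ∩ circle(D,10.00): a=1.7591, h=9.8441
  candidates: C₊=(1.5514,8.3852) cross=34.633; C₋=(9.2074,-9.7533) cross=-34.633
  mode + wants cross > 0 → take C=(1.5514,8.3852) (cross=34.633)
ex = (C−B)/|BC| = (-0.2207,0.9753); ey = (-0.9753,-0.2207)
P = B + 2.93·ex + 2.23·ey = (0.9370,0.9974)

0.94 1.00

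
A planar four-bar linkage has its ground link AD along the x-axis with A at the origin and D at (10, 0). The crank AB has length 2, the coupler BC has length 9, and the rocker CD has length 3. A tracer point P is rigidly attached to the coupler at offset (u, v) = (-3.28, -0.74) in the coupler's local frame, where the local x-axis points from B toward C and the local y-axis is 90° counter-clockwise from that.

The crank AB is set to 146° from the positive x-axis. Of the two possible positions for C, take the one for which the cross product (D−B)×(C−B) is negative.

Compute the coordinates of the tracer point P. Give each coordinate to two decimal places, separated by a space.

A=(0,0), D=(10.00,0)
B = A + 2.00·(cos146°, sin146°) = (-1.6581, 1.1184)
|BD| = 11.7116
circle(B,9.00) ∩ circle(D,3.00): a=8.9297, h=1.1229
  candidates: C₊=(7.3380,1.3834) cross=13.151; C₋=(7.1236,-0.8521) cross=-13.151
  mode - wants cross < 0 → take C=(7.1236,-0.8521) (cross=-13.151)
ex = (C−B)/|BC| = (0.9757,-0.2189); ey = (0.2189,0.9757)
P = B + -3.28·ex + -0.74·ey = (-5.0205,1.1145)

-5.02 1.11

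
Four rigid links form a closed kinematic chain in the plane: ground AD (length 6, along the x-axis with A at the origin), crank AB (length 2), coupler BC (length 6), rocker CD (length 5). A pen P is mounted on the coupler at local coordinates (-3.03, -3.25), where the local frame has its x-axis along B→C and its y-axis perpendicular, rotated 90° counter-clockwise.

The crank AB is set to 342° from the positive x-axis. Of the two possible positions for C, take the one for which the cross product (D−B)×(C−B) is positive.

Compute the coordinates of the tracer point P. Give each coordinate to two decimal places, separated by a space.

3.50 -4.76

A=(0,0), D=(6.00,0)
B = A + 2.00·(cos342°, sin342°) = (1.9021, -0.6180)
|BD| = 4.1442
circle(B,6.00) ∩ circle(D,5.00): a=3.3993, h=4.9442
  candidates: C₊=(4.5260,4.7778) cross=20.490; C₋=(6.0007,-5.0000) cross=-20.490
  mode + wants cross > 0 → take C=(4.5260,4.7778) (cross=20.490)
ex = (C−B)/|BC| = (0.4373,0.8993); ey = (-0.8993,0.4373)
P = B + -3.03·ex + -3.25·ey = (3.4998,-4.7642)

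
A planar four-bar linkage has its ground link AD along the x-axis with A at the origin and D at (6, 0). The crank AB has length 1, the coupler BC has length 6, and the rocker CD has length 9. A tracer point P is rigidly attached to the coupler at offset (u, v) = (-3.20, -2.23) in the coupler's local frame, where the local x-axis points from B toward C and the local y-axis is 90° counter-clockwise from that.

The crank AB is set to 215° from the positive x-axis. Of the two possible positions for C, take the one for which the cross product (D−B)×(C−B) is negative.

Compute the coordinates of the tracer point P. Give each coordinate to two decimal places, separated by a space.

A=(0,0), D=(6.00,0)
B = A + 1.00·(cos215°, sin215°) = (-0.8192, -0.5736)
|BD| = 6.8432
circle(B,6.00) ∩ circle(D,9.00): a=0.1337, h=5.9985
  candidates: C₊=(-1.1887,5.4150) cross=41.049; C₋=(-0.1832,-6.5398) cross=-41.049
  mode - wants cross < 0 → take C=(-0.1832,-6.5398) (cross=-41.049)
ex = (C−B)/|BC| = (0.1060,-0.9944); ey = (0.9944,0.1060)
P = B + -3.20·ex + -2.23·ey = (-3.3758,2.3720)

-3.38 2.37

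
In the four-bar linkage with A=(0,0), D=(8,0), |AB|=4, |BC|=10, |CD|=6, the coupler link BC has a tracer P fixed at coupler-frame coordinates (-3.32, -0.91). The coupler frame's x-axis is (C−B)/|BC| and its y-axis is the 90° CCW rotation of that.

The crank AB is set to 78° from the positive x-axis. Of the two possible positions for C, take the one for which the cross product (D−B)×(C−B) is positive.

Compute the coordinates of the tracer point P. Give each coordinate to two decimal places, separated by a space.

A=(0,0), D=(8.00,0)
B = A + 4.00·(cos78°, sin78°) = (0.8316, 3.9126)
|BD| = 8.1666
circle(B,10.00) ∩ circle(D,6.00): a=8.0017, h=5.9977
  candidates: C₊=(10.7287,5.3436) cross=48.981; C₋=(4.9818,-5.1856) cross=-48.981
  mode + wants cross > 0 → take C=(10.7287,5.3436) (cross=48.981)
ex = (C−B)/|BC| = (0.9897,0.1431); ey = (-0.1431,0.9897)
P = B + -3.32·ex + -0.91·ey = (-2.3240,2.5369)

-2.32 2.54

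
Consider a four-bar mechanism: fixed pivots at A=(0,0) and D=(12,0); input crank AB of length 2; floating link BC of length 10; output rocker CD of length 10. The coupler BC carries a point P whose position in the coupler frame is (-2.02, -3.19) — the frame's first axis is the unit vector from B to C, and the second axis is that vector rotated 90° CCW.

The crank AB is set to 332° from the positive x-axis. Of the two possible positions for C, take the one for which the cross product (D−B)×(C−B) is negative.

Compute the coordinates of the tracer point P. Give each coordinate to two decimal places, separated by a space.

-2.00 -1.19

A=(0,0), D=(12.00,0)
B = A + 2.00·(cos332°, sin332°) = (1.7659, -0.9389)
|BD| = 10.2771
circle(B,10.00) ∩ circle(D,10.00): a=5.1385, h=8.5788
  candidates: C₊=(6.0992,8.0734) cross=88.165; C₋=(7.6667,-9.0124) cross=-88.165
  mode - wants cross < 0 → take C=(7.6667,-9.0124) (cross=-88.165)
ex = (C−B)/|BC| = (0.5901,-0.8073); ey = (0.8073,0.5901)
P = B + -2.02·ex + -3.19·ey = (-2.0015,-1.1905)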